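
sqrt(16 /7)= 4*sqrt(7) /7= 1.51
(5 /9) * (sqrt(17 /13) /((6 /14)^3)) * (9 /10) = 343 * sqrt(221) /702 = 7.26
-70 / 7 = -10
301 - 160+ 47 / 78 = 11045 / 78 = 141.60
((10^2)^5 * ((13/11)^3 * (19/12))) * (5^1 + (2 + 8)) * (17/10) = 887038750000000/1331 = 666445341848.23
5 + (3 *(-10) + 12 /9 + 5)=-56 /3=-18.67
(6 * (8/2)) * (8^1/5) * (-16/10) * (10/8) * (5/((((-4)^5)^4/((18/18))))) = -3/8589934592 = -0.00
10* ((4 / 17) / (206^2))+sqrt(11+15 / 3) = 721422 / 180353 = 4.00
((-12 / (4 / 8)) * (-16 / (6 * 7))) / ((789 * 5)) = 64 / 27615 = 0.00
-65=-65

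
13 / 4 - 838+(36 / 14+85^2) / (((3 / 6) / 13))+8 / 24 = 15714925 / 84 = 187082.44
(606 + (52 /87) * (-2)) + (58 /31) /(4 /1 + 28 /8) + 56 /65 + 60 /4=620.92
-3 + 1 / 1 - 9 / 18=-5 / 2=-2.50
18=18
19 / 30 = 0.63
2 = 2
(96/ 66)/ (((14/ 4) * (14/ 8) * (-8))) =-16/ 539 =-0.03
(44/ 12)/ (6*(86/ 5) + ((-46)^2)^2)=55/ 67163388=0.00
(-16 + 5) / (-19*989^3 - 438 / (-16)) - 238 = -238.00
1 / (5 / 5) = 1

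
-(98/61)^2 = -9604/3721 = -2.58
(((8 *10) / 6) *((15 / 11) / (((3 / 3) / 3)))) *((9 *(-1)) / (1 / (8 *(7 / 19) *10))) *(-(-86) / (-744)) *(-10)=-108360000 / 6479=-16724.80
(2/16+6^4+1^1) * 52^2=3507426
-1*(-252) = 252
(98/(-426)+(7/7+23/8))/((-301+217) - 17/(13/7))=-80743/2063544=-0.04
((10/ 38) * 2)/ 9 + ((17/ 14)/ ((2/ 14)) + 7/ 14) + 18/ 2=3088/ 171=18.06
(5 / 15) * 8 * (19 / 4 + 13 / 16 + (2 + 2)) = 51 / 2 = 25.50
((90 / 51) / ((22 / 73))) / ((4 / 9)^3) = 798255 / 11968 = 66.70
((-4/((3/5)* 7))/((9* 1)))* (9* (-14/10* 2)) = 8/3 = 2.67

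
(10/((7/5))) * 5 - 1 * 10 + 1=187/7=26.71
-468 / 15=-156 / 5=-31.20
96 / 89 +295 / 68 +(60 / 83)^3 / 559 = 10479702542539 / 1934394302516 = 5.42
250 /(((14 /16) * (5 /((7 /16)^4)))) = 8575 /4096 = 2.09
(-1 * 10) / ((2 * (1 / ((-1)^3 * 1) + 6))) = -1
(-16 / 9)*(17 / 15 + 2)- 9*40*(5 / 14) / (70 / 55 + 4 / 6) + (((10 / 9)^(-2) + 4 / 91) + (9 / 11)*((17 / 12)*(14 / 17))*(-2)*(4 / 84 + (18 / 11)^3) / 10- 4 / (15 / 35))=-1168256838187 / 14389174800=-81.19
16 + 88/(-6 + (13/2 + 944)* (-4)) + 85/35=8761/476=18.41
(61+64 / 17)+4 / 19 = 20987 / 323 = 64.98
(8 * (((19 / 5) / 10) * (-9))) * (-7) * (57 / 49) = 38988 / 175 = 222.79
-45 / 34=-1.32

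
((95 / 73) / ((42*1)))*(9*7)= 285 / 146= 1.95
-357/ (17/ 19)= -399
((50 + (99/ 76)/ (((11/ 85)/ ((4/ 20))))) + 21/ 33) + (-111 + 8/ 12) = -144671/ 2508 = -57.68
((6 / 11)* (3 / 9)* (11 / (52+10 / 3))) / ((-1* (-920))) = 3 / 76360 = 0.00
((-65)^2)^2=17850625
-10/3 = -3.33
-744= -744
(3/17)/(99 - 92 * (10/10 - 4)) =1/2125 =0.00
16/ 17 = 0.94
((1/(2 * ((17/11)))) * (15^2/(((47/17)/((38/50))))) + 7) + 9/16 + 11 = 29007/752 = 38.57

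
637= 637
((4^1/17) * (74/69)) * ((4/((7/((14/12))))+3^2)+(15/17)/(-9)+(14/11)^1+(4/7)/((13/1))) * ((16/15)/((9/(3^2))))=2631823616/898242345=2.93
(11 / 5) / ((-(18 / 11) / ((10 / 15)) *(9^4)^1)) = -121 / 885735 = -0.00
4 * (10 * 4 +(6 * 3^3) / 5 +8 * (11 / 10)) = 1624 / 5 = 324.80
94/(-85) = -94/85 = -1.11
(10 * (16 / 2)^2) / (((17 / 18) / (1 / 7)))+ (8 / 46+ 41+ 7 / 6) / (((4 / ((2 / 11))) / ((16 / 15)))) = 133936468 / 1354815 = 98.86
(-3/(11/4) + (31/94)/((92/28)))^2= 554932249/565583524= 0.98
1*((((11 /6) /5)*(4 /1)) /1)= 22 /15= 1.47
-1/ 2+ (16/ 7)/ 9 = -31/ 126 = -0.25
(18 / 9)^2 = 4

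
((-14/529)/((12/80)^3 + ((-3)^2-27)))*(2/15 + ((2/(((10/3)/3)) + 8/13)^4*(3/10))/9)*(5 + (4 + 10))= 5779441166912/163144109942775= 0.04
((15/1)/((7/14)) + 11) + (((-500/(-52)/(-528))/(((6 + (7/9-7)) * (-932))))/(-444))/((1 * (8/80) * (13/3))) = 41.00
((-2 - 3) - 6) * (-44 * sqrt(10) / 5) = 484 * sqrt(10) / 5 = 306.11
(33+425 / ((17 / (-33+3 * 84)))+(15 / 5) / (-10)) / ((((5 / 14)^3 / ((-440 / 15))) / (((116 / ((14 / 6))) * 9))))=-1586826707.56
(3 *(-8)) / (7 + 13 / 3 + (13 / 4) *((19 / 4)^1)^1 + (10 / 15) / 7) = -896 / 1003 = -0.89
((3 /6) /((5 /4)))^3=8 /125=0.06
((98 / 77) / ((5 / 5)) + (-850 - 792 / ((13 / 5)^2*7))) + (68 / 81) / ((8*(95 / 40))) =-17331776348 / 20027007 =-865.42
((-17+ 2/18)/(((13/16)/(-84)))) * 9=15714.46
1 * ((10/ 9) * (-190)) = -1900/ 9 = -211.11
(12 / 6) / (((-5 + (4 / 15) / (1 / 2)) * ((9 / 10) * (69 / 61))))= -6100 / 13869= -0.44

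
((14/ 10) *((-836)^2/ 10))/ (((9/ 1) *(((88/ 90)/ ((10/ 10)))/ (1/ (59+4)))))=7942/ 45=176.49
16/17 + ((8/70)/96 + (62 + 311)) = 5339897/14280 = 373.94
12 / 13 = 0.92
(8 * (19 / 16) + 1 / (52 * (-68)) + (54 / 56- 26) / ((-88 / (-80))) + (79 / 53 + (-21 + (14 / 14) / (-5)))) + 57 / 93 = -72372372411 / 2236714480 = -32.36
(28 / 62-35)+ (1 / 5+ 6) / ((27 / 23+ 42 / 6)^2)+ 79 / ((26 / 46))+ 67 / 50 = 37978380057 / 356090800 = 106.65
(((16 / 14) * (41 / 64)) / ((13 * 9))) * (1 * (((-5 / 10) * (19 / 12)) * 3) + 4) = 41 / 4032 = 0.01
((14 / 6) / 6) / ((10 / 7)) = 49 / 180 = 0.27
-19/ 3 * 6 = -38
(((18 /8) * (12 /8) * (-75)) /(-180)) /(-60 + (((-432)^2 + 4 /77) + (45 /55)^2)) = 38115 /5056650208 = 0.00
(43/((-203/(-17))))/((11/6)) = 4386/2233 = 1.96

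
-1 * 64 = -64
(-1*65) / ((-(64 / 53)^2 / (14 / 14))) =182585 / 4096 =44.58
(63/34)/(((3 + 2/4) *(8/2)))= 9/68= 0.13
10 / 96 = 5 / 48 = 0.10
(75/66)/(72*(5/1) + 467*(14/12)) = 0.00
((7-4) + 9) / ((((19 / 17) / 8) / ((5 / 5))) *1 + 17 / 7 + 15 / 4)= 3808 / 2005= 1.90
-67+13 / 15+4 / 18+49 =-16.91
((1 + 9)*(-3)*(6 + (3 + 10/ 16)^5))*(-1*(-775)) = -240727675125/ 16384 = -14692851.26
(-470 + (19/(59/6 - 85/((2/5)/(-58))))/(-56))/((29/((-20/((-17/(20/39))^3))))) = -38958339880000/4378457708803269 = -0.01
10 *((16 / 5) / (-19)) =-32 / 19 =-1.68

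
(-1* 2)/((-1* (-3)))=-2/3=-0.67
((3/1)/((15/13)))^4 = 28561/625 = 45.70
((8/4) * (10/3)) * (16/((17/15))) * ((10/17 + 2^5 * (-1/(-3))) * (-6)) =-1836800/289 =-6355.71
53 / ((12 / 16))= 212 / 3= 70.67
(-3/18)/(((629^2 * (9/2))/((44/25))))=-0.00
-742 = -742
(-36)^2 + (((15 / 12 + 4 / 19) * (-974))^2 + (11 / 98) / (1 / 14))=20468230595 / 10108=2024953.56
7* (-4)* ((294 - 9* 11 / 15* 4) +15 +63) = -48384 / 5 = -9676.80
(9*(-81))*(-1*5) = 3645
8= 8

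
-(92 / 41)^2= -8464 / 1681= -5.04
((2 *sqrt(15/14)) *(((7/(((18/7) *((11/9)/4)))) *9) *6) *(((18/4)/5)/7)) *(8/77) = 3888 *sqrt(210)/4235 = 13.30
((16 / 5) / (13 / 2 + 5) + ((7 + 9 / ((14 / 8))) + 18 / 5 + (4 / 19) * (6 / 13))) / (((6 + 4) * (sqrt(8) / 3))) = 9614637 * sqrt(2) / 7953400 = 1.71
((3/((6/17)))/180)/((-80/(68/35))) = -289/252000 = -0.00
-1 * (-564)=564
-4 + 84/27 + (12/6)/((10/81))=15.31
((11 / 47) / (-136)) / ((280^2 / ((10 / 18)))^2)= -11 / 127295749324800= -0.00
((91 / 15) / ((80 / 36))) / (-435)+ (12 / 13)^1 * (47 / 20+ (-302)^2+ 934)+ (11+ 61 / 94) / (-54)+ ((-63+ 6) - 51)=3386542452833 / 39867750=84944.41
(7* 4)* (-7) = -196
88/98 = 44/49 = 0.90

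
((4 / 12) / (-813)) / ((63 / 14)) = -2 / 21951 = -0.00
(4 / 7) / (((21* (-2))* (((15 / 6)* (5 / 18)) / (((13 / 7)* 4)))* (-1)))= 1248 / 8575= 0.15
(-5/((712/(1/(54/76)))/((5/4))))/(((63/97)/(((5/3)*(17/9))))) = -3916375/65400048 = -0.06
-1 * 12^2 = -144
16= 16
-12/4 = -3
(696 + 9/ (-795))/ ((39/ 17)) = 1045143/ 3445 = 303.38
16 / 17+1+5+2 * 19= 764 / 17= 44.94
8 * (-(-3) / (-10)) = -12 / 5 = -2.40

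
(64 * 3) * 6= 1152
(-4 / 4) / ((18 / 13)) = -13 / 18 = -0.72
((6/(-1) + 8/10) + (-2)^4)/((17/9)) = 486/85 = 5.72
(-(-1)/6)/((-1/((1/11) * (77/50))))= -7/300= -0.02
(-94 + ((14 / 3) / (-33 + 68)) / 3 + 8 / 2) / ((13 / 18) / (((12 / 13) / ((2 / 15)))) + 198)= -145728 / 320929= -0.45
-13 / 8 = -1.62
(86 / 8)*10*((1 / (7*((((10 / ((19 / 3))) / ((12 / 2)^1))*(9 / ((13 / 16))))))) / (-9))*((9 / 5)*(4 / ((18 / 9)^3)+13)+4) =-3005743 / 181440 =-16.57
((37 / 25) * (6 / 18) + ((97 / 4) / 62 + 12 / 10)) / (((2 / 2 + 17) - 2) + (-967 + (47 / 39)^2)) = -19656897 / 8954424400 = -0.00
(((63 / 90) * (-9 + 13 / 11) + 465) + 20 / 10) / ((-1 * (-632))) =3173 / 4345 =0.73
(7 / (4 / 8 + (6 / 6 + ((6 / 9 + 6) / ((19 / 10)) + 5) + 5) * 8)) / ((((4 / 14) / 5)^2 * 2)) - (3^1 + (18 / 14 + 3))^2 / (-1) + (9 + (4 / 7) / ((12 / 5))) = 558812041 / 7813932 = 71.51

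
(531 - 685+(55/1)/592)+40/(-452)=-10301689/66896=-154.00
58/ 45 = 1.29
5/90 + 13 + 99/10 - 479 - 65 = -23447/45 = -521.04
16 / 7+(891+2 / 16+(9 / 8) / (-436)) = 21813453 / 24416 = 893.41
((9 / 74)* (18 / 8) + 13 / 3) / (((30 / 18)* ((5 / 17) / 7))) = 486829 / 7400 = 65.79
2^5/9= 32/9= 3.56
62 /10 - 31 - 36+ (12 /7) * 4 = -1888 /35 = -53.94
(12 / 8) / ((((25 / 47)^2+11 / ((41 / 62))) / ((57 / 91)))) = 5162433 / 92951222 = 0.06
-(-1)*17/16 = 17/16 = 1.06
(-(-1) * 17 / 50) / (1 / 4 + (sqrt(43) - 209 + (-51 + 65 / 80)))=-563448 / 428836025 - 2176 * sqrt(43) / 428836025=-0.00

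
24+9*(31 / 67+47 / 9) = 5036 / 67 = 75.16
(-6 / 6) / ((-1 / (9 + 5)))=14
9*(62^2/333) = 3844/37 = 103.89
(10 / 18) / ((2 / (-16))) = -40 / 9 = -4.44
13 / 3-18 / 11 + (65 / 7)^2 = 143786 / 1617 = 88.92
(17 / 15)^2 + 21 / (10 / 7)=7193 / 450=15.98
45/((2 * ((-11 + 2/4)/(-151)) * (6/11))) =8305/14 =593.21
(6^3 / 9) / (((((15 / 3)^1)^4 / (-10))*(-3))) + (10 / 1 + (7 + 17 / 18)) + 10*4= 130663 / 2250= 58.07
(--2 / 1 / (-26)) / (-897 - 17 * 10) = 1 / 13871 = 0.00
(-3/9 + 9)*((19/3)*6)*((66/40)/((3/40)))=21736/3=7245.33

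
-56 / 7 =-8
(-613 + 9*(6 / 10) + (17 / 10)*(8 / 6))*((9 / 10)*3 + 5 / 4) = -35866 / 15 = -2391.07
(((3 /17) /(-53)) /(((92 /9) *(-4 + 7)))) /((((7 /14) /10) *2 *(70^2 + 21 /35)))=-225 /1015551338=-0.00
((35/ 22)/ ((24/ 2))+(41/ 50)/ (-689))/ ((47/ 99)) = 1792389/ 6476600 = 0.28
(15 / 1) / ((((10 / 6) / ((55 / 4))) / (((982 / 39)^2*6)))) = 79556730 / 169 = 470749.88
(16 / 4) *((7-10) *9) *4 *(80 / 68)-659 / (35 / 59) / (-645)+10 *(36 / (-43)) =-197600023 / 383775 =-514.89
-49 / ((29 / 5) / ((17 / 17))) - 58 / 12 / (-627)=-920849 / 109098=-8.44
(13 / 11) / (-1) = -13 / 11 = -1.18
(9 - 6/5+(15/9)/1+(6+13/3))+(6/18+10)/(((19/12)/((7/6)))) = 7813/285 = 27.41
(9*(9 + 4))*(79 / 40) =9243 / 40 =231.08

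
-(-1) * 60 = 60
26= 26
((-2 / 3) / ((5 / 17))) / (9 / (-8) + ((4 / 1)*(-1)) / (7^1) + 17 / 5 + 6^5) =-1904 / 6533271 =-0.00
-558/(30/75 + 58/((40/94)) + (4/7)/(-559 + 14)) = -1419180/347671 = -4.08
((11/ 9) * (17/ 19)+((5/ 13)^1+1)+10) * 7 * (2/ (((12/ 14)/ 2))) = 2718422/ 6669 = 407.62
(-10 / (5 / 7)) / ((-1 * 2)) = 7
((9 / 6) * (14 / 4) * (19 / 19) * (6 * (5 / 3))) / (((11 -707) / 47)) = -1645 / 464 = -3.55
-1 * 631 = -631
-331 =-331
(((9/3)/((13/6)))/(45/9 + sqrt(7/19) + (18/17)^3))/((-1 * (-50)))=2837468759/627849862900 -24137569 * sqrt(133)/627849862900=0.00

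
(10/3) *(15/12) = 25/6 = 4.17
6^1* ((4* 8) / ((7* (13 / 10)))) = 1920 / 91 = 21.10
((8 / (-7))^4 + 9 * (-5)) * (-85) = 8835665 / 2401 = 3679.99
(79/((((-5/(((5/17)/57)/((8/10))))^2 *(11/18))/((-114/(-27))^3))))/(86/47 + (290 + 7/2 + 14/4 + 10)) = 352735/6727676373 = 0.00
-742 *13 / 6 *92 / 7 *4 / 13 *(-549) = 3569232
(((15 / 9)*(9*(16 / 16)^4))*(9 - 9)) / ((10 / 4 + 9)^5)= 0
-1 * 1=-1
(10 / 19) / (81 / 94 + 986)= 188 / 352507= 0.00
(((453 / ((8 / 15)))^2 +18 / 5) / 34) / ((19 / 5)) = 230861277 / 41344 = 5583.91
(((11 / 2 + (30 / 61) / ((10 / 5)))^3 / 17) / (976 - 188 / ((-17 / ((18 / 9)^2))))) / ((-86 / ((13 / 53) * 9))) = -40303235817 / 143549960631296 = -0.00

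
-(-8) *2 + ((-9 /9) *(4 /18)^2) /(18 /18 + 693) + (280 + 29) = 9134773 /28107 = 325.00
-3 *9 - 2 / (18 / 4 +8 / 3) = -1173 / 43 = -27.28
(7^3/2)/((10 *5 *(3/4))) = 343/75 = 4.57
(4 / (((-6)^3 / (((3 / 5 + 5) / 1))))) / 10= -7 / 675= -0.01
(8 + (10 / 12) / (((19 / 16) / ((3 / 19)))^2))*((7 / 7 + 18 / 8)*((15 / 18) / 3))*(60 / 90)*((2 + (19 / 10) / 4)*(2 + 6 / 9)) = 37340446 / 1172889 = 31.84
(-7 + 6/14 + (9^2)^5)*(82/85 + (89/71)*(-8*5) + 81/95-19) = -234742555709.68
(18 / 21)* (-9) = -54 / 7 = -7.71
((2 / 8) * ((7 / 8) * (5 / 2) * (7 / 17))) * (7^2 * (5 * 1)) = 60025 / 1088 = 55.17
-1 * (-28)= 28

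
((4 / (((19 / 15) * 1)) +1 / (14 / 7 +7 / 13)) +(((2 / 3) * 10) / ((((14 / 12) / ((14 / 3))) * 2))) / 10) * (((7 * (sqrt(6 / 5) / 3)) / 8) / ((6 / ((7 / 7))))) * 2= 7147 * sqrt(30) / 75240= 0.52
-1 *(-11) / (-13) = -11 / 13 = -0.85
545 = 545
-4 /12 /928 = -1 /2784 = -0.00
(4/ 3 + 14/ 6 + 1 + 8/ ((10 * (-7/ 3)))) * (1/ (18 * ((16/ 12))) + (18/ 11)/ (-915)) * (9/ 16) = 728897/ 7515200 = 0.10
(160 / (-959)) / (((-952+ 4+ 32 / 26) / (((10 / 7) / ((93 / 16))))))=83200 / 1920998793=0.00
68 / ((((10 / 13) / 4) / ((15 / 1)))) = 5304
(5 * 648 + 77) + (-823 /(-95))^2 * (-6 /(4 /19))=1119163 /950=1178.07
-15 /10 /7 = -3 /14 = -0.21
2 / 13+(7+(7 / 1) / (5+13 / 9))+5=13.24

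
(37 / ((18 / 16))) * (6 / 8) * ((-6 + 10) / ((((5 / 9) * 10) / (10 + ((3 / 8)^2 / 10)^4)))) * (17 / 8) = 3165860671580607 / 8388608000000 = 377.40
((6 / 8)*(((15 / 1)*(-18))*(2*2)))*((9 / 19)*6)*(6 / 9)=-29160 / 19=-1534.74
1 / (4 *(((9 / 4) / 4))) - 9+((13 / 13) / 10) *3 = -743 / 90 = -8.26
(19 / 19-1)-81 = -81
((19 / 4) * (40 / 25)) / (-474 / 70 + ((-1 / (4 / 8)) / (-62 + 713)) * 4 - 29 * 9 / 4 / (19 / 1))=-0.74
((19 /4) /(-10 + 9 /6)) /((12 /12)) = -19 /34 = -0.56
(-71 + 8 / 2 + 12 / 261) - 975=-90650 / 87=-1041.95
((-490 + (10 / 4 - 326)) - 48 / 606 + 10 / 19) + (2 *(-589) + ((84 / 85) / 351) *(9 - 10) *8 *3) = -25332965927 / 12722970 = -1991.12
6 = 6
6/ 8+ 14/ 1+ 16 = 123/ 4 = 30.75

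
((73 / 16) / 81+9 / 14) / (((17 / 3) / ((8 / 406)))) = 6343 / 2608956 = 0.00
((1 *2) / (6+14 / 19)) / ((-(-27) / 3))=19 / 576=0.03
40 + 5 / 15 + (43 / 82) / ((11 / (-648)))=12775 / 1353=9.44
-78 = -78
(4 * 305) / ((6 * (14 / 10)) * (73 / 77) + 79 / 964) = 64684400 / 426577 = 151.64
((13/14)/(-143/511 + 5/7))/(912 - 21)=949/395604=0.00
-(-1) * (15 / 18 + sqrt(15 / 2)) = 5 / 6 + sqrt(30) / 2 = 3.57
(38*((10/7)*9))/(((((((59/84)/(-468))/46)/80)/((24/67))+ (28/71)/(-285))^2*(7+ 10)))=428726526903851127605821440/28610485450589068913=14984944.16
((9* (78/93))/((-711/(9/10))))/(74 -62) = -39/48980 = -0.00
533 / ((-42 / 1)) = -533 / 42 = -12.69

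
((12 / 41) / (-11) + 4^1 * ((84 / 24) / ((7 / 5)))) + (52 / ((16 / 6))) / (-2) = 0.22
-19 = -19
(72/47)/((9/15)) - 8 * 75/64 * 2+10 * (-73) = -140285/188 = -746.20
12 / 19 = 0.63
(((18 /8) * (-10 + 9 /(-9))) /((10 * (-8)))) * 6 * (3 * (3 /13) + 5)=10989 /1040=10.57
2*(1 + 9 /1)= 20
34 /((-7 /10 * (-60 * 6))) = 17 /126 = 0.13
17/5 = 3.40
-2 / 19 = -0.11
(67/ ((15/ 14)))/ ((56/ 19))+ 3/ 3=1333/ 60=22.22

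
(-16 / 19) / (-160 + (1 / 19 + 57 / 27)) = 0.01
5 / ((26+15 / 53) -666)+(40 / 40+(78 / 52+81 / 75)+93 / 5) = 22.17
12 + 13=25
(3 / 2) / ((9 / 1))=1 / 6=0.17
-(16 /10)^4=-4096 /625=-6.55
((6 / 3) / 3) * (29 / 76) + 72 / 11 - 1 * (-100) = 133927 / 1254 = 106.80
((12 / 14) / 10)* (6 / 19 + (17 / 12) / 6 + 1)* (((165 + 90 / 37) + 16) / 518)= 0.05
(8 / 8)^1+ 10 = 11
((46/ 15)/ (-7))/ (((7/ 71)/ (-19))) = 62054/ 735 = 84.43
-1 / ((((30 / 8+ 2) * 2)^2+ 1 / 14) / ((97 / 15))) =-0.05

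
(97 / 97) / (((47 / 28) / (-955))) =-26740 / 47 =-568.94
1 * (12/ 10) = 6/ 5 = 1.20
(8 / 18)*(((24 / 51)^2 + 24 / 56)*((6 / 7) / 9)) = 0.03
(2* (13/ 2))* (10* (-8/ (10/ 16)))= -1664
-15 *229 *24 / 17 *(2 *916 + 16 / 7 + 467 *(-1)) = -46413720 / 7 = -6630531.43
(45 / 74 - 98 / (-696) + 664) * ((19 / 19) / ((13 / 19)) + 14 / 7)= 128389605 / 55796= 2301.05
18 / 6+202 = 205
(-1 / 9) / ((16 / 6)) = -1 / 24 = -0.04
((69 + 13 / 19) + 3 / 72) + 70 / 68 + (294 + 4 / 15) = 14148251 / 38760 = 365.02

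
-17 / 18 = -0.94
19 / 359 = 0.05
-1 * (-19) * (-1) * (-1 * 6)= 114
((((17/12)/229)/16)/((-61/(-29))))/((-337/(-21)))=3451/301283392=0.00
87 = 87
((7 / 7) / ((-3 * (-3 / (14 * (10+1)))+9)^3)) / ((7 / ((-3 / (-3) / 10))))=260876 / 13573524375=0.00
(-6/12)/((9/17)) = -17/18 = -0.94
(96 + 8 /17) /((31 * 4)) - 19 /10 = -5913 /5270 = -1.12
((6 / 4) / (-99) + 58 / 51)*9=3777 / 374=10.10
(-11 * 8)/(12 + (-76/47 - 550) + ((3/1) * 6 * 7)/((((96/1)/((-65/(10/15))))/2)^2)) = 2117632/475119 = 4.46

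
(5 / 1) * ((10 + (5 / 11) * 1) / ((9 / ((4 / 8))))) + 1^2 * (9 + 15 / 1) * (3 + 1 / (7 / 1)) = 78.33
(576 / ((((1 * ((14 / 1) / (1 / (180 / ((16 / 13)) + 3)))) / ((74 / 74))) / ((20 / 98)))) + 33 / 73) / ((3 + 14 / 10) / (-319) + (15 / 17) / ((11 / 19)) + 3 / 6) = 45784599410 / 181068551979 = 0.25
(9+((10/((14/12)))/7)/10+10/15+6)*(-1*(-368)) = 854128/147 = 5810.39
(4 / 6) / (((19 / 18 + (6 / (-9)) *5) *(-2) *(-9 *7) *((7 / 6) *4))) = -1 / 2009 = -0.00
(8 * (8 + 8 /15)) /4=256 /15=17.07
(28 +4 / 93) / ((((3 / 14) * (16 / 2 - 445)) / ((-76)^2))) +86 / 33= -121912174 / 70587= -1727.12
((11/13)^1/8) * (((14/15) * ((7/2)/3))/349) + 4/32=25588/204165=0.13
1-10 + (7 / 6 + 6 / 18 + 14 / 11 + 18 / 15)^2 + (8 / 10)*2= 101429 / 12100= 8.38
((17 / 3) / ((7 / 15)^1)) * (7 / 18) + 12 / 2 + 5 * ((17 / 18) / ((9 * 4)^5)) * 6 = 1944995413 / 181398528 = 10.72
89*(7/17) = 623/17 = 36.65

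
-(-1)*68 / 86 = 34 / 43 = 0.79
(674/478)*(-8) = -2696/239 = -11.28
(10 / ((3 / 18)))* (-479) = -28740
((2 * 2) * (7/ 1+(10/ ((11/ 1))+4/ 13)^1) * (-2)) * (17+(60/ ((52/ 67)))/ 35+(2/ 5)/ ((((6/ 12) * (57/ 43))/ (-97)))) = 1917720320/ 741741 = 2585.43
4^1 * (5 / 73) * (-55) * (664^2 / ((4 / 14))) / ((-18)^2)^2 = -221.51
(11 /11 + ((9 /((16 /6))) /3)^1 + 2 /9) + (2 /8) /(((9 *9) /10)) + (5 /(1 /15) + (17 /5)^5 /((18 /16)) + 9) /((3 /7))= 2310003433 /2025000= 1140.74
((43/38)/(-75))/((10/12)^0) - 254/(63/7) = -241429/8550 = -28.24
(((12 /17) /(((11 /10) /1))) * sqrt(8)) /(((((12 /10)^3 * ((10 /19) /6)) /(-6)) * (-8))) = 8.98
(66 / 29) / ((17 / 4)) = 0.54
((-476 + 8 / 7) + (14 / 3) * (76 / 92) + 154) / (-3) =153112 / 1449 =105.67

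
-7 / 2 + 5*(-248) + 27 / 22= -13665 / 11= -1242.27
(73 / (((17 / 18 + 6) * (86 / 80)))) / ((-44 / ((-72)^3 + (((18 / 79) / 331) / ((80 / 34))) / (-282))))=12055238120665827 / 145329604750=82951.01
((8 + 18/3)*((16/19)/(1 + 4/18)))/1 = 9.65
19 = 19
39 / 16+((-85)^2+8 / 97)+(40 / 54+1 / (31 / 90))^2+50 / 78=102355431002467 / 14134680144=7241.44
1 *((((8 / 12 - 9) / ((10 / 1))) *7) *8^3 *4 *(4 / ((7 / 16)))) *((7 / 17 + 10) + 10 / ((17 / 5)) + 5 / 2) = -88309760 / 51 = -1731563.92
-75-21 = -96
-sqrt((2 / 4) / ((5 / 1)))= -0.32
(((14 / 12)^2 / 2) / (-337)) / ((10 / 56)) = -343 / 30330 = -0.01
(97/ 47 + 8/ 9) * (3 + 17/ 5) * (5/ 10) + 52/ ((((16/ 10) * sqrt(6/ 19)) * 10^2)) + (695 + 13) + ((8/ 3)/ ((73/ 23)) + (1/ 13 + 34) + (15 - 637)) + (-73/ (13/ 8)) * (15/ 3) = -93.67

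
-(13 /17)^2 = -169 /289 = -0.58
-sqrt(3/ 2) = -sqrt(6)/ 2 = -1.22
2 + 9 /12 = 11 /4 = 2.75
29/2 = 14.50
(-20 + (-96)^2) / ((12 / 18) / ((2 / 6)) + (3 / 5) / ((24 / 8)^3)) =413820 / 91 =4547.47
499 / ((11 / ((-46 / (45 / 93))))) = -711574 / 165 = -4312.57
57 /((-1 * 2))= -57 /2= -28.50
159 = 159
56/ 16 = 7/ 2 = 3.50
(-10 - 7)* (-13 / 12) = 221 / 12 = 18.42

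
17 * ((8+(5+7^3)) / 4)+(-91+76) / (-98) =148289 / 98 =1513.15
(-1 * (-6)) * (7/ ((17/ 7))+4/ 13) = 4230/ 221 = 19.14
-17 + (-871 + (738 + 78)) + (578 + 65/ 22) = 508.95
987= 987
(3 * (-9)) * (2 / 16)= -27 / 8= -3.38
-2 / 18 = -0.11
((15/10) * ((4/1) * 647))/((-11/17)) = -65994/11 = -5999.45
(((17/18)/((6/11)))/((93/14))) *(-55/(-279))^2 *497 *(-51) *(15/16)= -167278582625/694964448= -240.70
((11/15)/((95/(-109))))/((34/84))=-16786/8075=-2.08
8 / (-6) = -1.33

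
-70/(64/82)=-1435/16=-89.69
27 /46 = 0.59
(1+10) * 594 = 6534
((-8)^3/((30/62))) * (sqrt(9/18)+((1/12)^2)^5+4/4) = -383887658195/362797056 - 7936 * sqrt(2)/15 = -1806.35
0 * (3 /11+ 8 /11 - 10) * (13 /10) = 0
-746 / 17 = -43.88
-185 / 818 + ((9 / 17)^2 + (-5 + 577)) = 135234737 / 236402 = 572.05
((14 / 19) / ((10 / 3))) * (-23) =-483 / 95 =-5.08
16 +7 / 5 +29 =232 / 5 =46.40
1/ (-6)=-1/ 6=-0.17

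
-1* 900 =-900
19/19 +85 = 86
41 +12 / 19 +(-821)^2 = 12807570 / 19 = 674082.63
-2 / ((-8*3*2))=1 / 24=0.04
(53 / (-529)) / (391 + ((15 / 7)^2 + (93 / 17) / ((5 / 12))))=-220745 / 900529396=-0.00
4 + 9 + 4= 17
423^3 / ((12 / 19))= 479350791 / 4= 119837697.75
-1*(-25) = 25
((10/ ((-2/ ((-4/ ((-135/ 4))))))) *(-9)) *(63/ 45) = 112/ 15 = 7.47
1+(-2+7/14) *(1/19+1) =-11/19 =-0.58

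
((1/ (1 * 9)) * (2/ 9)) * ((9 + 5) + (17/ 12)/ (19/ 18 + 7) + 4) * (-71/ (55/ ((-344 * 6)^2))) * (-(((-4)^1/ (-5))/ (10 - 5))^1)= 236192975872/ 598125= 394888.99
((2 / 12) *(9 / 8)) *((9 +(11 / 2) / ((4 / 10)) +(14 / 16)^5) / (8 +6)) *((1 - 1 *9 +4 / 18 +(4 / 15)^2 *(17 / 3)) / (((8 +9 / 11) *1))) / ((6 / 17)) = -16895115457 / 22885171200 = -0.74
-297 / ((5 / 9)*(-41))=2673 / 205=13.04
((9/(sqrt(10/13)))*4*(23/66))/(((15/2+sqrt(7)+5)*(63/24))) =-736*sqrt(910)/229845+1840*sqrt(130)/45969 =0.36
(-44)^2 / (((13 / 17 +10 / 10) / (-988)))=-16258528 / 15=-1083901.87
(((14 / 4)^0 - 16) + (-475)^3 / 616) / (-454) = 107181115 / 279664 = 383.25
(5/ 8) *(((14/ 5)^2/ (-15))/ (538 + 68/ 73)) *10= -3577/ 590130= -0.01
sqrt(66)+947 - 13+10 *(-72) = sqrt(66)+214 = 222.12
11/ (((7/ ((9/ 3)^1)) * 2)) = 33/ 14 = 2.36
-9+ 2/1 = -7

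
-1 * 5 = -5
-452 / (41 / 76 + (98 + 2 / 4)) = -34352 / 7527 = -4.56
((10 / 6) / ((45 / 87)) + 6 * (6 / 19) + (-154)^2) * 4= 16225244 / 171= 94884.47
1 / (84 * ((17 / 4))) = 1 / 357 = 0.00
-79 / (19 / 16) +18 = -48.53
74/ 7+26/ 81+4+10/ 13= 115442/ 7371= 15.66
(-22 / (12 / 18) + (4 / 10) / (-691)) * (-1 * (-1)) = -114017 / 3455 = -33.00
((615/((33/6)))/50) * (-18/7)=-2214/385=-5.75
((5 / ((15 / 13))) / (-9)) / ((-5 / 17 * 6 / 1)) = 0.27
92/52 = 23/13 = 1.77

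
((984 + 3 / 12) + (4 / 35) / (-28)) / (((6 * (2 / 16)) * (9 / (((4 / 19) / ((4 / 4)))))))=3858244 / 125685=30.70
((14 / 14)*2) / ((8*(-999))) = -1 / 3996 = -0.00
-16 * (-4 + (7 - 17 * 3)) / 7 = 768 / 7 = 109.71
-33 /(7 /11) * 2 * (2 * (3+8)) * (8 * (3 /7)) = -383328 /49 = -7823.02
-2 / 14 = -1 / 7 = -0.14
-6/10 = -3/5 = -0.60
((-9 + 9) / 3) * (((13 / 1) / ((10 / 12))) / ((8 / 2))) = 0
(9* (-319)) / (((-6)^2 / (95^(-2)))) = -319 / 36100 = -0.01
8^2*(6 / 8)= 48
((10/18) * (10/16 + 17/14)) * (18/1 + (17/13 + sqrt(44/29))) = 515 * sqrt(319)/7308 + 129265/6552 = 20.99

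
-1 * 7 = -7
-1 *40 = -40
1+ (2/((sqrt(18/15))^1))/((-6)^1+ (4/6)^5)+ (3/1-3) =1-81*sqrt(30)/1426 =0.69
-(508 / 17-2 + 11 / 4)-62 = -6299 / 68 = -92.63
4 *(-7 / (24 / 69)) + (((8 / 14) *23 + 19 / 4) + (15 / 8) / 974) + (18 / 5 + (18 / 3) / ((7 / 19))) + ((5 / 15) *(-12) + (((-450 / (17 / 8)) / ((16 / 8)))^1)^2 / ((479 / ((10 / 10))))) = -880184052833 / 37752902320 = -23.31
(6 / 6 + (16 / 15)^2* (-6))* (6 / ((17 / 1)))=-874 / 425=-2.06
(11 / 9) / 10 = 11 / 90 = 0.12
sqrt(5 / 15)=sqrt(3) / 3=0.58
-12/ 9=-4/ 3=-1.33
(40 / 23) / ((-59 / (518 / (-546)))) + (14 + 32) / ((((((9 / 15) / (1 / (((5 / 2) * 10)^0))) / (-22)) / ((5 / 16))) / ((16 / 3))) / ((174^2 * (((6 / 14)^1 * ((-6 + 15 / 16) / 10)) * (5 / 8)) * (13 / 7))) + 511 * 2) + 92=1819180729893084589 / 19758031398981057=92.07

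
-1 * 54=-54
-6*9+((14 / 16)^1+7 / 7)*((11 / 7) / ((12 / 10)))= -5773 / 112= -51.54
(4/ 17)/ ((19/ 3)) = 0.04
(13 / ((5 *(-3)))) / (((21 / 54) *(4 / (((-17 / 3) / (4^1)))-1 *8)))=663 / 3220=0.21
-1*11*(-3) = 33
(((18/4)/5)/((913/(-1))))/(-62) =9/566060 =0.00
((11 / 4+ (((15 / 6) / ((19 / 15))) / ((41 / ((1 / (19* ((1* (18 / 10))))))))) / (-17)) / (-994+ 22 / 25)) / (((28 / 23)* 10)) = -954857765 / 4198082700672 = -0.00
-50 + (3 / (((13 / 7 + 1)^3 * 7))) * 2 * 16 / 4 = -49853 / 1000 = -49.85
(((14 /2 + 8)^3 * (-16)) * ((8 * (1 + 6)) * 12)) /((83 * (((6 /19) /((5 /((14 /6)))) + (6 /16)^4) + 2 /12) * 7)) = -6051594240000 /32343191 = -187105.66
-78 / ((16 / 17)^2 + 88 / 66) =-2601 / 74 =-35.15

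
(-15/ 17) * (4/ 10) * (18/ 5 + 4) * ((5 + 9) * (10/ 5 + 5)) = -22344/ 85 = -262.87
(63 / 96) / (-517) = -21 / 16544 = -0.00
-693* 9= -6237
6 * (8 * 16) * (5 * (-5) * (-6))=115200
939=939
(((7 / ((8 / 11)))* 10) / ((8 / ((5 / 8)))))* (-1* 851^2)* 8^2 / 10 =-34852173.12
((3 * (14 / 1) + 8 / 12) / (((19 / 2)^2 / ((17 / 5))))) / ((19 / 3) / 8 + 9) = 69632 / 424175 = 0.16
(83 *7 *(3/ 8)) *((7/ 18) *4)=338.92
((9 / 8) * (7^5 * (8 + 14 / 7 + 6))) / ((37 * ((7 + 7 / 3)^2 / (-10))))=-138915 / 148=-938.61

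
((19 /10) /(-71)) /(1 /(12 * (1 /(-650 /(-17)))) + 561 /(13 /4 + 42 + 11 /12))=-268413 /153841735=-0.00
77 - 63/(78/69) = 553/26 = 21.27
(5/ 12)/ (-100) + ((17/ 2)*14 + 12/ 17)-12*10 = -1217/ 4080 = -0.30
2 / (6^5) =1 / 3888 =0.00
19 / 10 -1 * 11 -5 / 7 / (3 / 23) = -3061 / 210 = -14.58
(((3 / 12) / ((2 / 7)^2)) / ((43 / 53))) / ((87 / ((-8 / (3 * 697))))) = -0.00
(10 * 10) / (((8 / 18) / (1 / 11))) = 225 / 11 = 20.45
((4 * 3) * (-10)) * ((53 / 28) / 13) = -1590 / 91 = -17.47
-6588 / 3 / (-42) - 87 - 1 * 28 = -439 / 7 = -62.71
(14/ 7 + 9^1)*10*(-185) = -20350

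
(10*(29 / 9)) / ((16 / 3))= 145 / 24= 6.04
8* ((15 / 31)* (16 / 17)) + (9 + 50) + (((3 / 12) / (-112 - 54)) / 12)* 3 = 87682001 / 1399712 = 62.64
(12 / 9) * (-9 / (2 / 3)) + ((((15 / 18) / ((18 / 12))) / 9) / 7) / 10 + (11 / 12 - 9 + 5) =-47815 / 2268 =-21.08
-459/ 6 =-153/ 2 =-76.50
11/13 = 0.85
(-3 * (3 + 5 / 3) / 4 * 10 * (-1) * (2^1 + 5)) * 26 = 6370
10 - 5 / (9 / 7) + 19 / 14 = 941 / 126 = 7.47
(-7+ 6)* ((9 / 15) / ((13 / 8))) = -24 / 65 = -0.37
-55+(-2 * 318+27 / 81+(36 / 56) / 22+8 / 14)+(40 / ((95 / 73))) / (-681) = -916746415 / 1328404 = -690.11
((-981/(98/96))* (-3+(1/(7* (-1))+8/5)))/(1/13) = 33055776/1715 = 19274.50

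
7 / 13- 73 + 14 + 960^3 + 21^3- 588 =11501679989 / 13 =884744614.54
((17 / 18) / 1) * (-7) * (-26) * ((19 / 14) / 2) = 4199 / 36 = 116.64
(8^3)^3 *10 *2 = 2684354560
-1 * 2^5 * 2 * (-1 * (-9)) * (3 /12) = -144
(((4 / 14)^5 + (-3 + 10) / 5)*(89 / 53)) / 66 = 10485001 / 293954430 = 0.04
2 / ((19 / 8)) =16 / 19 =0.84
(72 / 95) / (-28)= -18 / 665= -0.03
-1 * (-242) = 242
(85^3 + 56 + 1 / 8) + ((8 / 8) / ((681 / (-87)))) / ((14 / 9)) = 7807469417 / 12712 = 614181.04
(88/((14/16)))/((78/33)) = 3872/91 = 42.55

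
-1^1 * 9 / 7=-9 / 7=-1.29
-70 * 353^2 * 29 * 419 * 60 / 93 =-2119773542600 / 31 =-68379791696.77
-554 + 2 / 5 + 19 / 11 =-30353 / 55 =-551.87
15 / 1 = 15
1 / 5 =0.20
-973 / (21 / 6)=-278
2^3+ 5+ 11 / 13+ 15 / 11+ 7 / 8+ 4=22977 / 1144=20.08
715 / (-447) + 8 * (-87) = -311827 / 447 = -697.60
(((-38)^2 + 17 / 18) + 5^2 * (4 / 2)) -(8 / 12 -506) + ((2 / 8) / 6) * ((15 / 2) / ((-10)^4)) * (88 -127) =576079649 / 288000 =2000.28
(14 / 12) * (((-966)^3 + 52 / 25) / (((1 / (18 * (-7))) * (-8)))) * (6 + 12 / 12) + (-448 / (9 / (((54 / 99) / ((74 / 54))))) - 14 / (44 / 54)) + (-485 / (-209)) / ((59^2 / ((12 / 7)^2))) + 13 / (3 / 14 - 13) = -1368761922100359272711609 / 11805140189150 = -115946265793.47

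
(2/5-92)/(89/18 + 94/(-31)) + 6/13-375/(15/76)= -135064822/69355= -1947.44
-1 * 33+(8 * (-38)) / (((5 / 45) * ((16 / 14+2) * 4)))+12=-2625 / 11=-238.64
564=564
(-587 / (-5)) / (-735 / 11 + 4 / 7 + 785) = 45199 / 276720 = 0.16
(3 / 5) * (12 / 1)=36 / 5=7.20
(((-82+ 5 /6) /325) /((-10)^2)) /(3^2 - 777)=487 /149760000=0.00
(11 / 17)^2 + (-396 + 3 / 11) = -1256686 / 3179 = -395.31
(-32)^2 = 1024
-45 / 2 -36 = -117 / 2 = -58.50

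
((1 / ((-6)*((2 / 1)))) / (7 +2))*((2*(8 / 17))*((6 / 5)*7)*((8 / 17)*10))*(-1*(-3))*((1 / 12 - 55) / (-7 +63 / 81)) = -2636 / 289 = -9.12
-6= -6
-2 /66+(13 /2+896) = 59563 /66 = 902.47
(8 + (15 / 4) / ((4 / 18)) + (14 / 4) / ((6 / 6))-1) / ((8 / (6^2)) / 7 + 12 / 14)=1971 / 64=30.80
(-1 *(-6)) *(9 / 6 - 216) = -1287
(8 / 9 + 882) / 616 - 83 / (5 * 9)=-0.41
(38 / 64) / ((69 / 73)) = 1387 / 2208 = 0.63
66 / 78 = 11 / 13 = 0.85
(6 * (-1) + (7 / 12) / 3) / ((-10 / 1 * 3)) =209 / 1080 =0.19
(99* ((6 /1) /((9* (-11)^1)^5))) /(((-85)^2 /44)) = -8 /21031230825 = -0.00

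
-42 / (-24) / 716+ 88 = 88.00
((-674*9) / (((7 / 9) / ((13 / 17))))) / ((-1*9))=662.67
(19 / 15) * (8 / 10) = 76 / 75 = 1.01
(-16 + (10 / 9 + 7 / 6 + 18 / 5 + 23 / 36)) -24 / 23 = -14527 / 1380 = -10.53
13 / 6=2.17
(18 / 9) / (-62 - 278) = -1 / 170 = -0.01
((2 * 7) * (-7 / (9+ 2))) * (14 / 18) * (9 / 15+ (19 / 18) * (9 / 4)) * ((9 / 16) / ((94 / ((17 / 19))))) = -693889 / 6286720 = -0.11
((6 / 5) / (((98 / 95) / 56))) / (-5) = -456 / 35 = -13.03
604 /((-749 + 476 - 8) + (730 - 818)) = -604 /369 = -1.64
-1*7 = -7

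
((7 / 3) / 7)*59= 59 / 3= 19.67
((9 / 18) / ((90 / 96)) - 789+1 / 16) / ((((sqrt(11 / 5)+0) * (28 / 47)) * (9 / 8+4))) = -1270457 * sqrt(55) / 54120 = -174.09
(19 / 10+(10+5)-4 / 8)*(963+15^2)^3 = 137487487104 / 5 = 27497497420.80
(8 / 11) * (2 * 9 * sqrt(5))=144 * sqrt(5) / 11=29.27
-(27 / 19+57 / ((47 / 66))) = -72747 / 893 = -81.46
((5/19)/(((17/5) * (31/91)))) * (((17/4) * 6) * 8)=27300/589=46.35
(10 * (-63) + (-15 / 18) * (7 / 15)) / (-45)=11347 / 810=14.01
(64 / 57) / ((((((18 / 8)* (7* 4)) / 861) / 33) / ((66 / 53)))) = 635008 / 1007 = 630.59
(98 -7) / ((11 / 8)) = 728 / 11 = 66.18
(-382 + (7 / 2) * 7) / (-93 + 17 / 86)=30745 / 7981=3.85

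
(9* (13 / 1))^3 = 1601613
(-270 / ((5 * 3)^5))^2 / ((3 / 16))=64 / 94921875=0.00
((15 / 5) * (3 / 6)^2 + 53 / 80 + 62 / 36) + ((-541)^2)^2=85662167764.13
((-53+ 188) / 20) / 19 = 27 / 76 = 0.36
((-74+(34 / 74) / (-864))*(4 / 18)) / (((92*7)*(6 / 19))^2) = -0.00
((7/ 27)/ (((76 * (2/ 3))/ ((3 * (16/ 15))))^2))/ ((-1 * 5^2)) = -28/ 676875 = -0.00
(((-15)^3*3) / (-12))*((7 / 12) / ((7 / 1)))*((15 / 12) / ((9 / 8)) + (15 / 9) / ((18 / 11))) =14375 / 96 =149.74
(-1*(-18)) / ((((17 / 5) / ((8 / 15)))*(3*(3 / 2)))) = 32 / 51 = 0.63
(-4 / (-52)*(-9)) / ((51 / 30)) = -90 / 221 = -0.41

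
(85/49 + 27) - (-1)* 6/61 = 86182/2989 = 28.83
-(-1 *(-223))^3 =-11089567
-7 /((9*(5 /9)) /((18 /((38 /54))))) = -3402 /95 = -35.81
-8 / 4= -2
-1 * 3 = -3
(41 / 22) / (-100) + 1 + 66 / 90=11317 / 6600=1.71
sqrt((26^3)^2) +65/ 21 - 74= 367607/ 21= 17505.10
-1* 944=-944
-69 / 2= -34.50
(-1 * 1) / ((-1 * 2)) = 0.50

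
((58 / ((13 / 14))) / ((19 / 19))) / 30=406 / 195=2.08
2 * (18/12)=3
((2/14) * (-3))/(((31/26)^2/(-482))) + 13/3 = 3019939/20181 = 149.64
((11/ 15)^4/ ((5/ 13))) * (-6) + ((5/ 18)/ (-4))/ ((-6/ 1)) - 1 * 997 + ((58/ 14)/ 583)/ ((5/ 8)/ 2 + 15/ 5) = -292432923630083/ 291995550000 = -1001.50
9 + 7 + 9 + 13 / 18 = 463 / 18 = 25.72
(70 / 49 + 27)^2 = 39601 / 49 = 808.18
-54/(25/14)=-756/25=-30.24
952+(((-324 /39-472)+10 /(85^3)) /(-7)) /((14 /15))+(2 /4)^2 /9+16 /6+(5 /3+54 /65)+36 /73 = 42405784583017 /41122694340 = 1031.20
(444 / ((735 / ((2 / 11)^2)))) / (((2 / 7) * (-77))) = -296 / 326095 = -0.00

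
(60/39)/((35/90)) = 360/91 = 3.96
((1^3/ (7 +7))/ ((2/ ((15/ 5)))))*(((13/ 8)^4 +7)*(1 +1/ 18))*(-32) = -50.57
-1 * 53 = -53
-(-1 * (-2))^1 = -2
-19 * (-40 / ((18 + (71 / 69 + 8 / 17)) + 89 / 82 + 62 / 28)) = 33.33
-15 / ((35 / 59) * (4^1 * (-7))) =177 / 196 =0.90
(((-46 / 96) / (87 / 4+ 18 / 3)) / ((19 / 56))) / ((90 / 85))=-2737 / 56943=-0.05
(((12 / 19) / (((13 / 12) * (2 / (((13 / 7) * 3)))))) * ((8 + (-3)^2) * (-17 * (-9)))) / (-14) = -280908 / 931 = -301.73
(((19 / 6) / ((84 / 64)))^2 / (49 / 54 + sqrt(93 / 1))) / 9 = -46208 / 7257249 + 92416 * sqrt(93) / 13170563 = 0.06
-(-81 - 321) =402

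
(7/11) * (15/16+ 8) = 91/16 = 5.69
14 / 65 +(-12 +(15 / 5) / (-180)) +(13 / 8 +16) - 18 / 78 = 1745 / 312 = 5.59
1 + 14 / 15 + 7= 134 / 15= 8.93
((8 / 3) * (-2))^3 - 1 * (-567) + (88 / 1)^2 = 220301 / 27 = 8159.30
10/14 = 5/7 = 0.71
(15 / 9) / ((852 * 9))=5 / 23004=0.00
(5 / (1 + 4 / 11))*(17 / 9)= 6.93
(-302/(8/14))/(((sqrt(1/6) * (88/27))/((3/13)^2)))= -256851 * sqrt(6)/29744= -21.15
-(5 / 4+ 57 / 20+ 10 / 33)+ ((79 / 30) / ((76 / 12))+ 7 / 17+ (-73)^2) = 5325.42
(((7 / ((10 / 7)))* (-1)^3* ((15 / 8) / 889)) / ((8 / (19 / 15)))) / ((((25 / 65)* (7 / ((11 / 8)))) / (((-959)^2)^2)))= -2298074306164637 / 3251200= -706838799.88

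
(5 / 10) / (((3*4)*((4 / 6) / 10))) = 5 / 8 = 0.62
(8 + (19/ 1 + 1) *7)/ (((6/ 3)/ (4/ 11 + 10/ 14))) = 6142/ 77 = 79.77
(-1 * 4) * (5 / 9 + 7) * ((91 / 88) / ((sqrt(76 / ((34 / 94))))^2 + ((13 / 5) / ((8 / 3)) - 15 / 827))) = -248563120 / 1678755177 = -0.15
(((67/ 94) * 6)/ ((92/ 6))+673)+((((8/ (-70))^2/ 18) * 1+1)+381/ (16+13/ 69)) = 18579232068757/ 26624867850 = 697.81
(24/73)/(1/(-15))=-360/73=-4.93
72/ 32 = 9/ 4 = 2.25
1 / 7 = 0.14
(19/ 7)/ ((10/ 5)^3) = 19/ 56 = 0.34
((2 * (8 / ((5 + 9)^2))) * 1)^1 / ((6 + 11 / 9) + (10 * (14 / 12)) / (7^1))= 9 / 980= 0.01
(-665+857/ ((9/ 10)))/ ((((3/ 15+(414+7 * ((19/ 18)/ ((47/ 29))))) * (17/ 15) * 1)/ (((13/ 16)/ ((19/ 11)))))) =1303033875/ 4577170984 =0.28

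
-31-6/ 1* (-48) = 257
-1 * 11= -11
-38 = -38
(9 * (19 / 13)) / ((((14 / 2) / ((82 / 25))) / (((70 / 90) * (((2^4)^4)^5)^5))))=4023145310059403582683922069980692500205681625227930232990167277490328995102238581232987460410454741377137141933540594679808 / 325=12378908646336626408258220000000000000000000000000000000000000000000000000000000000000000000000000000000000000000000000000.00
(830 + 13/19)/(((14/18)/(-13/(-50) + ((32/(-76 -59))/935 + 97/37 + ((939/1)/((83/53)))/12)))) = 61586559222193/1091126300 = 56443.11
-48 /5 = -9.60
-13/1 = -13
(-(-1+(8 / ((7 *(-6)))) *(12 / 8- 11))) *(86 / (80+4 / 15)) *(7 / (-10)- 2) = 459 / 196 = 2.34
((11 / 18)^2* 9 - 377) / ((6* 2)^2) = -13451 / 5184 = -2.59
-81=-81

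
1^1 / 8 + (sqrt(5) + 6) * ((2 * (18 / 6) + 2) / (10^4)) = sqrt(5) / 1250 + 649 / 5000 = 0.13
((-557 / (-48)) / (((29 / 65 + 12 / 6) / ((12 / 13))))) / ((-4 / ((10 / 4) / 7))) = -13925 / 35616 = -0.39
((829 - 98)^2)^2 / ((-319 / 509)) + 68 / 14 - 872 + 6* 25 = -1017385001459103 / 2233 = -455613525060.06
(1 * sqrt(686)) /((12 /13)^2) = 1183 * sqrt(14) /144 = 30.74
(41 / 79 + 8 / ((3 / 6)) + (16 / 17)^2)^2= 157902122161 / 521254561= 302.93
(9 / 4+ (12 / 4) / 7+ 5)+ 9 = 467 / 28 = 16.68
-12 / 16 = -3 / 4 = -0.75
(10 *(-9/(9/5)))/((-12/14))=175/3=58.33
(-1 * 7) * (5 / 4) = -35 / 4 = -8.75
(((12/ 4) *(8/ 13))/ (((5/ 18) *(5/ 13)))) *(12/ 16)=324/ 25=12.96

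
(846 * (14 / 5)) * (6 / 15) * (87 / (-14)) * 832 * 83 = -10165319424 / 25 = -406612776.96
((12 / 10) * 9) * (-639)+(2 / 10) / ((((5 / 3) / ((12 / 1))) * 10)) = -862632 / 125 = -6901.06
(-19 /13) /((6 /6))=-19 /13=-1.46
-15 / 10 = -3 / 2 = -1.50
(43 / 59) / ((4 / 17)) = 731 / 236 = 3.10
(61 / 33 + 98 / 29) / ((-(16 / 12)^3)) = -45027 / 20416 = -2.21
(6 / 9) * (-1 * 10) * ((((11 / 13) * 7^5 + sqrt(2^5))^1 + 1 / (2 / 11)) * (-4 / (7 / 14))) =640 * sqrt(2) / 3 + 9863920 / 13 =759064.78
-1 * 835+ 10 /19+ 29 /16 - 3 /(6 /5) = -253889 /304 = -835.16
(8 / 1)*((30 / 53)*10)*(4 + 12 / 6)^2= 86400 / 53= 1630.19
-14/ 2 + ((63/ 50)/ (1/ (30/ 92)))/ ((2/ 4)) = -1421/ 230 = -6.18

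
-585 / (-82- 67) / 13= 45 / 149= 0.30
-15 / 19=-0.79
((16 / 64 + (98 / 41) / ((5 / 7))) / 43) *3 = 8847 / 35260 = 0.25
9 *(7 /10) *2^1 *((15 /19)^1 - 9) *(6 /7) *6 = -50544 /95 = -532.04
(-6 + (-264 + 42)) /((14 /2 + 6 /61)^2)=-848388 /187489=-4.53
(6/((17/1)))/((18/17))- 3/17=8/51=0.16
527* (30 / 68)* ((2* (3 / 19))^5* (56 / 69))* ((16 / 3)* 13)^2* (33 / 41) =5353577349120 / 2334961357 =2292.79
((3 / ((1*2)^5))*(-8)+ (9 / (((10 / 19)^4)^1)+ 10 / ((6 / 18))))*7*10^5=102577230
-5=-5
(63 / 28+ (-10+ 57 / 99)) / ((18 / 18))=-947 / 132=-7.17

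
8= 8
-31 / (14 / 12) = -26.57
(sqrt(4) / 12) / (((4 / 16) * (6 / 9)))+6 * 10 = 61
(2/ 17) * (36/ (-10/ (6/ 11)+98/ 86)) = -0.25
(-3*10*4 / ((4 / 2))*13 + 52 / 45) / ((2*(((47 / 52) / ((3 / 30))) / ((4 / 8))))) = -227812 / 10575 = -21.54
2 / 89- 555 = -49393 / 89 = -554.98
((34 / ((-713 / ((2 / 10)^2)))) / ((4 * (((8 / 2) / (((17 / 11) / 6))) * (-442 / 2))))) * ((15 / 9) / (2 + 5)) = 17 / 513873360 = 0.00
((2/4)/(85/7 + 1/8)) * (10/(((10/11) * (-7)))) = -44/687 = -0.06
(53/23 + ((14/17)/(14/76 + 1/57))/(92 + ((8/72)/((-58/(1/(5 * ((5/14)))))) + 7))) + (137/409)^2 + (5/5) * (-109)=-1125372065536393/10562686411532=-106.54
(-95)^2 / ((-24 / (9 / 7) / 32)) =-108300 / 7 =-15471.43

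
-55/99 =-5/9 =-0.56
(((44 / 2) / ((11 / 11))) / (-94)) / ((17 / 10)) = -110 / 799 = -0.14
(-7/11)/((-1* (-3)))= -7/33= -0.21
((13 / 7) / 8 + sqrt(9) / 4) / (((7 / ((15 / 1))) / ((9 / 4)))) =7425 / 1568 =4.74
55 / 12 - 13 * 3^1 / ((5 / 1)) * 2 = -661 / 60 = -11.02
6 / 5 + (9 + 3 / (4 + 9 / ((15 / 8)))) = 2319 / 220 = 10.54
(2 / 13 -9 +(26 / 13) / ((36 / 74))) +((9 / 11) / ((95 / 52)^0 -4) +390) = 495485 / 1287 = 384.99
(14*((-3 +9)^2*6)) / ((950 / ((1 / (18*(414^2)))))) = 7 / 6784425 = 0.00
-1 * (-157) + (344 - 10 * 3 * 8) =261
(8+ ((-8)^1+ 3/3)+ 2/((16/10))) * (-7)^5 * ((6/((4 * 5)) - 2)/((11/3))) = 7714413/440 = 17532.76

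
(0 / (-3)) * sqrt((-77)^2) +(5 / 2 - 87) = -169 / 2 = -84.50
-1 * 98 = -98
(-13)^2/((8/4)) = 169/2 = 84.50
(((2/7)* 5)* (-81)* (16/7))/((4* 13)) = -3240/637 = -5.09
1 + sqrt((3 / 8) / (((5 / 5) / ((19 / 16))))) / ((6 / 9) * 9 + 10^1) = sqrt(114) / 256 + 1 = 1.04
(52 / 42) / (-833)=-26 / 17493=-0.00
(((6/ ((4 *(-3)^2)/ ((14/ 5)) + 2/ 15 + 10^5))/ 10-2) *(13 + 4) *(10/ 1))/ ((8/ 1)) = -1785226525/ 42005456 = -42.50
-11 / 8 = -1.38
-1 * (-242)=242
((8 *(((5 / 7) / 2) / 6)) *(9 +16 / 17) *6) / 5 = 676 / 119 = 5.68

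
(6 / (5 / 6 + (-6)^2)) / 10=18 / 1105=0.02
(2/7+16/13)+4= 502/91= 5.52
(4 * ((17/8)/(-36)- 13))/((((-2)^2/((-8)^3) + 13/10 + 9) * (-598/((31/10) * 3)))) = 466364/5908539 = 0.08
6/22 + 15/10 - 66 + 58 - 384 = -8585/22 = -390.23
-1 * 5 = -5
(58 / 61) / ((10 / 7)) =203 / 305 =0.67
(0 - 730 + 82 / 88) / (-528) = 10693 / 7744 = 1.38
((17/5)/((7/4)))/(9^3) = 68/25515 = 0.00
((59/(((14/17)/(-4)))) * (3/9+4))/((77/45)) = -391170/539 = -725.73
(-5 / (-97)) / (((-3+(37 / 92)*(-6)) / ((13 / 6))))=-1495 / 72459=-0.02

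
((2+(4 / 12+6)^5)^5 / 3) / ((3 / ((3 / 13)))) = 93167875188011344378602738615625 / 33044255768277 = 2819487775465470010.06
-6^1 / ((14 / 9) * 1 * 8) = -27 / 56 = -0.48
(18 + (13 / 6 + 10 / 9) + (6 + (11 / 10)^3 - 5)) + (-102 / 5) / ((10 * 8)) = 26273 / 1125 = 23.35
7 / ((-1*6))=-7 / 6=-1.17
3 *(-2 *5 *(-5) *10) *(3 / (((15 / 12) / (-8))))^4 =1019215872 / 5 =203843174.40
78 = 78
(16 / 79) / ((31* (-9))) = -16 / 22041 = -0.00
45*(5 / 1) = 225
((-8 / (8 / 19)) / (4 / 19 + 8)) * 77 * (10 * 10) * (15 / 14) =-496375 / 26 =-19091.35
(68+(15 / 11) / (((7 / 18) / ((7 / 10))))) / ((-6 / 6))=-775 / 11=-70.45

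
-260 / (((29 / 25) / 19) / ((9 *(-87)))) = 3334500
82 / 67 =1.22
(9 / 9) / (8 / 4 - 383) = -1 / 381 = -0.00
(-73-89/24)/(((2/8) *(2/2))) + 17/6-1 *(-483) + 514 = 693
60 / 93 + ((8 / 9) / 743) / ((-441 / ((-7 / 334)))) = 1407078664 / 2180971737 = 0.65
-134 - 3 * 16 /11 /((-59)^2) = -5131042 /38291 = -134.00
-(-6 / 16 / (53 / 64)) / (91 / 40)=960 / 4823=0.20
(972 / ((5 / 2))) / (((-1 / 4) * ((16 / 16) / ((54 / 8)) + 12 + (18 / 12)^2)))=-839808 / 7775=-108.01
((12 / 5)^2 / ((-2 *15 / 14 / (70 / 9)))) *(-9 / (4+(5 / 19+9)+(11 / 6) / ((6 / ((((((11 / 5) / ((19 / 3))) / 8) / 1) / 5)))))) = 8580096 / 604921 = 14.18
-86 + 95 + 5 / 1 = 14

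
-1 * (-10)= 10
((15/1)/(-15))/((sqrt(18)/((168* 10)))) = -280* sqrt(2) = -395.98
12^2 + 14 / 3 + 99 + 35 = 848 / 3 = 282.67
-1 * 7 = -7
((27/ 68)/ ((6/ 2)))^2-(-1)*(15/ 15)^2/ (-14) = -0.05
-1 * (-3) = 3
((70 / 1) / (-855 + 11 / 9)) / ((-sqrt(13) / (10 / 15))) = 105* sqrt(13) / 24973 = 0.02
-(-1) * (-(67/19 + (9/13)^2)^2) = -165431044/10310521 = -16.04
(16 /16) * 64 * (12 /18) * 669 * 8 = 228352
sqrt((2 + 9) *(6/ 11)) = sqrt(6) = 2.45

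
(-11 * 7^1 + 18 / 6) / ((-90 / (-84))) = -1036 / 15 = -69.07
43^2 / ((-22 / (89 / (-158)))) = 164561 / 3476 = 47.34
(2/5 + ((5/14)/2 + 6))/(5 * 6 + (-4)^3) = -921/4760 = -0.19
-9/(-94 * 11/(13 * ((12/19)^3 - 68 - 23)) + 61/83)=-6044524551/1082248811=-5.59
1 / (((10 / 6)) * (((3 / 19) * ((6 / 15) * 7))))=19 / 14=1.36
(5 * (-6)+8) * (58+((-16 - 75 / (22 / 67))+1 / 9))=36887 / 9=4098.56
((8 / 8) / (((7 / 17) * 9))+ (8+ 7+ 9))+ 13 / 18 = 3149 / 126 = 24.99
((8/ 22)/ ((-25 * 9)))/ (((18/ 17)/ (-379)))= 12886/ 22275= 0.58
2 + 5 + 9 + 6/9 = 50/3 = 16.67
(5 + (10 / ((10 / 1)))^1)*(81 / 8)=243 / 4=60.75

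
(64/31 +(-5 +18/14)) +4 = 510/217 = 2.35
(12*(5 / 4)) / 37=0.41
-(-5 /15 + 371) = -1112 /3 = -370.67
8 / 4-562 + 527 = -33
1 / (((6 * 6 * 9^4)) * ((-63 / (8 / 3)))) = -2 / 11160261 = -0.00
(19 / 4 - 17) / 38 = -49 / 152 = -0.32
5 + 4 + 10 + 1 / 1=20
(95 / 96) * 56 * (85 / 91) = 8075 / 156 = 51.76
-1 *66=-66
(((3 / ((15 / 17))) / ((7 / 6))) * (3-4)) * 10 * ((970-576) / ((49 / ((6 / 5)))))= -482256 / 1715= -281.20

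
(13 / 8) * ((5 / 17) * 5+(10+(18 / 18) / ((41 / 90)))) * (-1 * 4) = -123825 / 1394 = -88.83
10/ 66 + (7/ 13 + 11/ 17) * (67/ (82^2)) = 4004651/ 24519066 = 0.16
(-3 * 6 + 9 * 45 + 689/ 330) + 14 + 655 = 349169/ 330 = 1058.09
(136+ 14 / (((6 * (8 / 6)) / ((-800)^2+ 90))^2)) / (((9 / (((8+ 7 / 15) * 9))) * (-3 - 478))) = -30353068379467 / 19240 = -1577602306.63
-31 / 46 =-0.67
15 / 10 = 3 / 2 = 1.50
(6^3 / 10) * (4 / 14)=216 / 35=6.17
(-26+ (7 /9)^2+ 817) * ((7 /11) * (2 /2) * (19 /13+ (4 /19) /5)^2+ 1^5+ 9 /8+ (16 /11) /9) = 655801985083 /222377805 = 2949.04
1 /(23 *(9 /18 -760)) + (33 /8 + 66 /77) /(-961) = -1465 /279496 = -0.01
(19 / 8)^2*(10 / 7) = 1805 / 224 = 8.06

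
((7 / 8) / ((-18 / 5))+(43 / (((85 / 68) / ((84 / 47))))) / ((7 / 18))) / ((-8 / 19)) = -101491597 / 270720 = -374.90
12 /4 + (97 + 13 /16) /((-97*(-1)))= 6221 /1552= 4.01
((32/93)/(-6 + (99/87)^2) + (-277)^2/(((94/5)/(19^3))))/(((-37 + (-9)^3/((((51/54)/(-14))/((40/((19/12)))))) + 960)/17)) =1737.32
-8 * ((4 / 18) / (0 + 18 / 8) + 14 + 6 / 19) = -177472 / 1539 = -115.32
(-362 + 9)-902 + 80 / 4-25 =-1260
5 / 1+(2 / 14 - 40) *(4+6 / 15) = -5963 / 35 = -170.37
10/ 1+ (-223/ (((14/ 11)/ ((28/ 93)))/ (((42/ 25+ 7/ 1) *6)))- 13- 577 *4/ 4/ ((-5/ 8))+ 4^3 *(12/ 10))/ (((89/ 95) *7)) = -115003/ 445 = -258.43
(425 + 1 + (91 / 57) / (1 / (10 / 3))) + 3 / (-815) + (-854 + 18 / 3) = -416.68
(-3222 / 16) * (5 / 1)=-8055 / 8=-1006.88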